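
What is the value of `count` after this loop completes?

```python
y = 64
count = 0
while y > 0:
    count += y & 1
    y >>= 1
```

Count set bits in 64 (binary: 0b1000000)
`count` takes the values: 0 → 1

Answer: 1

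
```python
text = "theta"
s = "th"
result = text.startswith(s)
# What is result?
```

Trace:
`text = "theta"` → text = 'theta'
`s = "th"` → s = 'th'
`result = text.startswith(s)` → result = True
So result = True

Answer: True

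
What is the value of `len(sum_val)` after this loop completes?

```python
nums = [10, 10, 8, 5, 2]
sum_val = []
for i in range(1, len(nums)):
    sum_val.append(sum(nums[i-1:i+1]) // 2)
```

Number of 2-element averages
`sum_val` takes the values: [] → [10] → [10, 9] → [10, 9, 6] → [10, 9, 6, 3]
So `len(sum_val)` = 4

Answer: 4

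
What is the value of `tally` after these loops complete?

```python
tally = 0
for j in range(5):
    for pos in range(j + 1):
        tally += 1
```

Triangle: 1 + 2 + ... + 5
`tally` takes the values: 0 → 1 → 2 → 3 → 4 → 5 → 6 → 7 → 8 → 9 → 10 → 11 → 12 → 13 → 14 → 15

Answer: 15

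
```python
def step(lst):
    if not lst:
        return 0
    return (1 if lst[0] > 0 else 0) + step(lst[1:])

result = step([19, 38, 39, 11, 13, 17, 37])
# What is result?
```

Count of positive elements in [19, 38, 39, 11, 13, 17, 37] = 7

Answer: 7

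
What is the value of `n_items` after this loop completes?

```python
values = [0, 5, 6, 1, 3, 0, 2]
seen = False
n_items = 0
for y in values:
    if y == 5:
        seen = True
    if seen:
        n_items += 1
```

Count elements after first 5 in [0, 5, 6, 1, 3, 0, 2]
`n_items` takes the values: 0 → 1 → 2 → 3 → 4 → 5 → 6

Answer: 6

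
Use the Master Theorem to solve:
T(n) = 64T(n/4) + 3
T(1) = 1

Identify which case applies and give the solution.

a=64, b=4, f(n)=3. log_4(64) = 3. Since c=0 < 3, Case 1 applies: T(n) = Θ(n^log_b(a)) = O(n^3).

Answer: O(n^3) - Case 1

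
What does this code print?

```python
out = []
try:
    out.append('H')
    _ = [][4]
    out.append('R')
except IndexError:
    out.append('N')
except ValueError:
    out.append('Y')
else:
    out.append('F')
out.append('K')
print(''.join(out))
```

Execution trace: 'H' (try body) → 'N' (except IndexError) → 'K' (after the try/except). Output: HNK

Answer: HNK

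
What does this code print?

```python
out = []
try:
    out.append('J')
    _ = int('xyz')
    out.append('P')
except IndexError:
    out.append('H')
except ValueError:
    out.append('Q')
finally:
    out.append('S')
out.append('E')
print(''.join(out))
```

Execution trace: 'J' (try body) → 'Q' (except ValueError) → 'S' (finally) → 'E' (after the try/except). Output: JQSE

Answer: JQSE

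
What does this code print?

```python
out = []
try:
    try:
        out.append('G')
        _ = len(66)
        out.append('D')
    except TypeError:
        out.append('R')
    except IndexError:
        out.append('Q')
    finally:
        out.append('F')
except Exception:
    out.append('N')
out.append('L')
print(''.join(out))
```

Execution trace: 'G' (inner try body) → 'R' (inner except TypeError) → 'F' (inner finally) → 'L' (after the try/except). Output: GRFL

Answer: GRFL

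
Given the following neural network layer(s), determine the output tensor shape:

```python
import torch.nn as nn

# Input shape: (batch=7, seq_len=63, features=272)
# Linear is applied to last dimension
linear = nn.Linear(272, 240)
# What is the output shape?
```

Input: (7, 63, 272) -> Output: (7, 63, 240)

Answer: (7, 63, 240)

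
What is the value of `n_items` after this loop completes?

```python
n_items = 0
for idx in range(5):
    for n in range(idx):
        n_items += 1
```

Triangle number: 0+1+2+...+4
`n_items` takes the values: 0 → 1 → 2 → 3 → 4 → 5 → 6 → 7 → 8 → 9 → 10

Answer: 10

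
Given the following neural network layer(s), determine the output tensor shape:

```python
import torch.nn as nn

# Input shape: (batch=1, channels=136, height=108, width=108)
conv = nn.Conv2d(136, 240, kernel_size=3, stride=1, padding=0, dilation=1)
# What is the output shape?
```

Input: (1, 136, 108, 108) -> Output: (1, 240, 106, 106)

Answer: (1, 240, 106, 106)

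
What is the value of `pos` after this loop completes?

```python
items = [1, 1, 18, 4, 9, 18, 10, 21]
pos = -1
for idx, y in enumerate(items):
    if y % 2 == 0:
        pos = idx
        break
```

First even number index in [1, 1, 18, 4, 9, 18, 10, 21]
`pos` takes the values: -1 → 2

Answer: 2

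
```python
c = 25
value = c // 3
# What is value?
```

Trace:
`c = 25` → c = 25
`value = c // 3` → value = 8
So value = 8

Answer: 8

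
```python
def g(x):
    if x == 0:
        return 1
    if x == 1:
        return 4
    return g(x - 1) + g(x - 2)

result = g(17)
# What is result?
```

Build up from base cases: g(0)=1, g(1)=4, g(2)=5, g(3)=9, g(4)=14, g(5)=23, g(6)=37, ..., g(17)=7375

Answer: 7375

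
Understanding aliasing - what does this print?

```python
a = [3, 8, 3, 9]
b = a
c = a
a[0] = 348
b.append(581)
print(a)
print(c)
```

Key concept: multiple aliases.
Step by step:
`a = [3, 8, 3, 9]` → a = [3, 8, 3, 9]
`b = a` → b = [3, 8, 3, 9] (same object as a)
`c = a` → c = [3, 8, 3, 9] (same object as a, b)
`a[0] = 348` → a = [348, 8, 3, 9] (same object as b, c); b = [348, 8, 3, 9] (same object as a, c); c = [348, 8, 3, 9] (same object as a, b)
`b.append(581)` → a = [348, 8, 3, 9, 581] (same object as b, c); b = [348, 8, 3, 9, 581] (same object as a, c); c = [348, 8, 3, 9, 581] (same object as a, b)
`print(a)` → prints [348, 8, 3, 9, 581]
`print(c)` → prints [348, 8, 3, 9, 581]

Answer:
[348, 8, 3, 9, 581]
[348, 8, 3, 9, 581]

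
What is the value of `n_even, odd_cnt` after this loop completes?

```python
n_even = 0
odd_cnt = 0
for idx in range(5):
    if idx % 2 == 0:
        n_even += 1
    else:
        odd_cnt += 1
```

Count evens and odds in range(5)
`n_even, odd_cnt` takes the values: (0, 0) → (1, 0) → (1, 1) → (2, 1) → (2, 2) → (3, 2)

Answer: 3, 2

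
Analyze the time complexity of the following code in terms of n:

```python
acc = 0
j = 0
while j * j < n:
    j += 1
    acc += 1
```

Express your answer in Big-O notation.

Each loop level contributes: √n. Multiplying the contributions gives O(√n).

Answer: O(√n)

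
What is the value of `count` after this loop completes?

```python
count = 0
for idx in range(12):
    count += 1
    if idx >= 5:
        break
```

Loop breaks when idx reaches 5, count is 6
`count` takes the values: 0 → 1 → 2 → 3 → 4 → 5 → 6

Answer: 6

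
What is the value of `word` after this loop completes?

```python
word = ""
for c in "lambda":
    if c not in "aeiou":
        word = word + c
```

Remove vowels from 'lambda'
`word` takes the values: "" → "l" → "lm" → "lmb" → "lmbd"

Answer: "lmbd"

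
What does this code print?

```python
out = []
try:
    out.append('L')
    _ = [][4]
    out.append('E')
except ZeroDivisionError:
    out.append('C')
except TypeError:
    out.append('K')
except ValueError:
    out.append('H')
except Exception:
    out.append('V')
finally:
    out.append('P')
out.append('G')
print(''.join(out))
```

Execution trace: 'L' (try body) → 'V' (except Exception) → 'P' (finally) → 'G' (after the try/except). Output: LVPG

Answer: LVPG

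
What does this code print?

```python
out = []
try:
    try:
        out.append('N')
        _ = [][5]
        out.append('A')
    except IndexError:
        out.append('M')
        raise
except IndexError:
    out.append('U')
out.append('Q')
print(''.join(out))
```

Execution trace: 'N' (inner try body) → 'M' (inner except IndexError) → 'U' (outer except IndexError) → 'Q' (after the try/except). Output: NMUQ

Answer: NMUQ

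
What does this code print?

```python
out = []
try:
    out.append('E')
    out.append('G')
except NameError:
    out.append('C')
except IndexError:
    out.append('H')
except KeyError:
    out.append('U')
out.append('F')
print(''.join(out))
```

Execution trace: 'E' (try body) → 'G' (try body, no exception) → 'F' (after the try/except). Output: EGF

Answer: EGF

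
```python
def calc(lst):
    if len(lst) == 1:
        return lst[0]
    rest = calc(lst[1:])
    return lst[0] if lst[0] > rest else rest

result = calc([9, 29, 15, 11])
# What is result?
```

Recursive max over [9, 29, 15, 11] = 29

Answer: 29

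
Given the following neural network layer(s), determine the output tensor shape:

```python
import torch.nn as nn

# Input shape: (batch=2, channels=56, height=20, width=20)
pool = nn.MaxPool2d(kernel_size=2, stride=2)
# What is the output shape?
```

Input: (2, 56, 20, 20) -> Output: (2, 56, 10, 10)

Answer: (2, 56, 10, 10)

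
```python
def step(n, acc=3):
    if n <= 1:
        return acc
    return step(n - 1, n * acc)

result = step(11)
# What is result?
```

Accumulator trace (n, acc): (11, 3) -> (10, 33) -> (9, 330) -> (8, 2970) -> (7, 23760) -> (6, 166320) -> (5, 997920) -> (4, 4989600) -> (3, 19958400) -> (2, 59875200) -> (1, 119750400) -> return 119750400

Answer: 119750400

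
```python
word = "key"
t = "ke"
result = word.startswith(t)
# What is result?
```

Trace:
`word = "key"` → word = 'key'
`t = "ke"` → t = 'ke'
`result = word.startswith(t)` → result = True
So result = True

Answer: True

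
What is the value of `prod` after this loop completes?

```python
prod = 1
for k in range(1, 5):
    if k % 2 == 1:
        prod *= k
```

Product of odd numbers 1 to 4
`prod` takes the values: 1 → 3

Answer: 3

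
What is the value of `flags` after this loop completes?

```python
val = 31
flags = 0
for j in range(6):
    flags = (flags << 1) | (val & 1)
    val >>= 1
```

Reverse lowest 6 bits of 31
`flags` takes the values: 0 → 1 → 3 → 7 → 15 → 31 → 62

Answer: 62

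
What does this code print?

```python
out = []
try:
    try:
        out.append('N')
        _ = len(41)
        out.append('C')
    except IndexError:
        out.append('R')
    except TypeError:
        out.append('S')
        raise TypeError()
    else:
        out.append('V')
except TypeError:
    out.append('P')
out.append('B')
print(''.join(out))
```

Execution trace: 'N' (try body) → 'S' (except TypeError) → 'P' (outer except TypeError) → 'B' (after the try/except). Output: NSPB

Answer: NSPB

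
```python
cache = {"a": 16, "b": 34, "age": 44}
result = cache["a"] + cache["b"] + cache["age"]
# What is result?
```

Trace:
`cache = {"a": 16, "b": 34, "age": 44}` → cache = {'a': 16, 'b': 34, 'age': 44}
`result = cache["a"] + cache["b"] + cache["age"]` → result = 94
So result = 94

Answer: 94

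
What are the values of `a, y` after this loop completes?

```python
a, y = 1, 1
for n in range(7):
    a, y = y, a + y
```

Fibonacci: after 7 iterations
`a, y` takes the values: (1, 1) → (1, 2) → (2, 3) → (3, 5) → (5, 8) → (8, 13) → (13, 21) → (21, 34)

Answer: 21, 34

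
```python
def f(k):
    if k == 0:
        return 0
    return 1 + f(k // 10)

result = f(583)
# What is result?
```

Count of digits of 583: 3

Answer: 3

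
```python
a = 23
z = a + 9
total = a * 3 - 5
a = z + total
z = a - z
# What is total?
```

Trace:
`a = 23` → a = 23
`z = a + 9` → z = 32
`total = a * 3 - 5` → total = 64
`a = z + total` → a = 96
`z = a - z` → z = 64
So total = 64

Answer: 64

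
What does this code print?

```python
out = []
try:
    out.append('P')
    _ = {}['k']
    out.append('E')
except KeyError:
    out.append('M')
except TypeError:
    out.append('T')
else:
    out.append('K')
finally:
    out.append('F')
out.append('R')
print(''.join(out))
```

Execution trace: 'P' (try body) → 'M' (except KeyError) → 'F' (finally) → 'R' (after the try/except). Output: PMFR

Answer: PMFR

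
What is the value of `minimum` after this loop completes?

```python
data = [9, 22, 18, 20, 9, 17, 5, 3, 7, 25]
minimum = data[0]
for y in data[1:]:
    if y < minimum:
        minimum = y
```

Minimum of [9, 22, 18, 20, 9, 17, 5, 3, 7, 25]
`minimum` takes the values: 9 → 5 → 3

Answer: 3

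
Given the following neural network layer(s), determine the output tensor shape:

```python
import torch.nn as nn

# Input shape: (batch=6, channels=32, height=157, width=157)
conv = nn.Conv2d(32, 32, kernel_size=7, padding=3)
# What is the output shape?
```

Input: (6, 32, 157, 157) -> Output: (6, 32, 157, 157)

Answer: (6, 32, 157, 157)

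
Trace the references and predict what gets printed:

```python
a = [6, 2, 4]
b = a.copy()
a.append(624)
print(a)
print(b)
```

Key concept: list.copy() creates independent copy.
Step by step:
`a = [6, 2, 4]` → a = [6, 2, 4]
`b = a.copy()` → b = [6, 2, 4]
`a.append(624)` → a = [6, 2, 4, 624]
`print(a)` → prints [6, 2, 4, 624]
`print(b)` → prints [6, 2, 4]

Answer:
[6, 2, 4, 624]
[6, 2, 4]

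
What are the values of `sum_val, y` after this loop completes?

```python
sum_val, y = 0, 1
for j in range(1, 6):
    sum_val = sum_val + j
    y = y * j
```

Sum and factorial of 1 to 5
`sum_val, y` takes the values: (0, 1) → (1, 1) → (3, 1) → (3, 2) → (6, 2) → (6, 6) → (10, 6) → (10, 24) → (15, 24) → (15, 120)

Answer: 15, 120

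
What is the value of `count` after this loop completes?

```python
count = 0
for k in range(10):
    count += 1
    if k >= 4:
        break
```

Loop breaks when k reaches 4, count is 5
`count` takes the values: 0 → 1 → 2 → 3 → 4 → 5

Answer: 5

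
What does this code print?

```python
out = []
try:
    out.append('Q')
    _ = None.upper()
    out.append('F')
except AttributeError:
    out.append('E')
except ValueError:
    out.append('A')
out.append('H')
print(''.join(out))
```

Execution trace: 'Q' (try body) → 'E' (except AttributeError) → 'H' (after the try/except). Output: QEH

Answer: QEH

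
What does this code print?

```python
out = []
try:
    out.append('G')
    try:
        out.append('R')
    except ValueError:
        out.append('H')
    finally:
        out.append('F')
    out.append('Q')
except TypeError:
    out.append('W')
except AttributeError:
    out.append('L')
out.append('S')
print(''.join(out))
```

Execution trace: 'G' (try body) → 'R' (inner try body, no exception) → 'F' (inner finally) → 'Q' (try body, no exception) → 'S' (after the try/except). Output: GRFQS

Answer: GRFQS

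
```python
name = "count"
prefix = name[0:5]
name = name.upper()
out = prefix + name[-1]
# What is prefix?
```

Trace:
`name = "count"` → name = 'count'
`prefix = name[0:5]` → prefix = 'count'
`name = name.upper()` → name = 'COUNT'
`out = prefix + name[-1]` → out = 'countT'
So prefix = 'count'

Answer: 'count'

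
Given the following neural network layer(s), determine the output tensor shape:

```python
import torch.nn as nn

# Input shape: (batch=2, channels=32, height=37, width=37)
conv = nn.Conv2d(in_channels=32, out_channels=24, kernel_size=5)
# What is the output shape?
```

Input: (2, 32, 37, 37) -> Output: (2, 24, 33, 33)

Answer: (2, 24, 33, 33)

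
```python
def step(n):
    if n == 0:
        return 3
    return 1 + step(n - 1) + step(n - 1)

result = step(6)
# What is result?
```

step(n) = 1 + 2·step(n-1), step(0)=3. Closed form: (3+1)·2^6 - 1 = 255.

Answer: 255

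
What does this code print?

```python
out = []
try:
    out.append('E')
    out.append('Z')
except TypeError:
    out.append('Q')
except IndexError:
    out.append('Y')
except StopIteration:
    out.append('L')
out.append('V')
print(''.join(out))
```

Execution trace: 'E' (try body) → 'Z' (try body, no exception) → 'V' (after the try/except). Output: EZV

Answer: EZV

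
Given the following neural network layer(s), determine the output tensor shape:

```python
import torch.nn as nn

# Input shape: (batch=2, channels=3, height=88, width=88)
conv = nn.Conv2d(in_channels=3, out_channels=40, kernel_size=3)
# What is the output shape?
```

Input: (2, 3, 88, 88) -> Output: (2, 40, 86, 86)

Answer: (2, 40, 86, 86)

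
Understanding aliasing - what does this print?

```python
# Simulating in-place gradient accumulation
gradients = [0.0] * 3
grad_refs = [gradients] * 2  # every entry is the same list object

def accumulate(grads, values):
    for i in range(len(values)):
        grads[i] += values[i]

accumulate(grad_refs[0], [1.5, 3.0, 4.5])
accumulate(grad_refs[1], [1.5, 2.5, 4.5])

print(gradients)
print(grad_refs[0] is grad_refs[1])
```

Key concept: gradient accumulation aliasing.
Step by step:
`gradients = [0.0] * 3` → gradients = [0.0, 0.0, 0.0]
`grad_refs = [gradients] * 2` → grad_refs = [[0.0, 0.0, 0.0], [0.0, 0.0, 0.0]]
`accumulate(grad_refs[0], [1.5, 3.0, 4.5])` → gradients = [1.5, 3.0, 4.5]; grad_refs = [[1.5, 3.0, 4.5], [1.5, 3.0, 4.5]]
`accumulate(grad_refs[1], [1.5, 2.5, 4.5])` → gradients = [3.0, 5.5, 9.0]; grad_refs = [[3.0, 5.5, 9.0], [3.0, 5.5, 9.0]]
`print(gradients)` → prints [3.0, 5.5, 9.0]
`print(grad_refs[0] is grad_refs[1])` → prints True

Answer:
[3.0, 5.5, 9.0]
True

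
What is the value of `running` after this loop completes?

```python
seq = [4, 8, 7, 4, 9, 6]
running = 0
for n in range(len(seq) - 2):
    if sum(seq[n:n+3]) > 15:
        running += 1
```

Count windows with sum > 15
`running` takes the values: 0 → 1 → 2 → 3 → 4

Answer: 4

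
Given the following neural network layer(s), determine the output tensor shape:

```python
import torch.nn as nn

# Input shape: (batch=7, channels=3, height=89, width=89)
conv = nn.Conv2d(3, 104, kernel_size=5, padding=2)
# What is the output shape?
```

Input: (7, 3, 89, 89) -> Output: (7, 104, 89, 89)

Answer: (7, 104, 89, 89)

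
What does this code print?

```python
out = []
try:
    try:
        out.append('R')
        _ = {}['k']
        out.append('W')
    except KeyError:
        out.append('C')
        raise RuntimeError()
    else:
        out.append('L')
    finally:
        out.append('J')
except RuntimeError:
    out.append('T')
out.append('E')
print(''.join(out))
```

Execution trace: 'R' (try body) → 'C' (except KeyError) → 'J' (finally) → 'T' (outer except RuntimeError) → 'E' (after the try/except). Output: RCJTE

Answer: RCJTE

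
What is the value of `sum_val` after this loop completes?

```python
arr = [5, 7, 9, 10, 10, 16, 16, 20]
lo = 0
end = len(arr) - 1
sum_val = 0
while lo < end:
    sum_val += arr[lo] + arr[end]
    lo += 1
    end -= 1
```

Sum of pairs from ends
`sum_val` takes the values: 0 → 25 → 48 → 73 → 93

Answer: 93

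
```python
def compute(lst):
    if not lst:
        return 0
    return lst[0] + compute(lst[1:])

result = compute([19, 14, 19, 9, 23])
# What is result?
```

19 + 14 + 19 + 9 + 23 + 0 = 84

Answer: 84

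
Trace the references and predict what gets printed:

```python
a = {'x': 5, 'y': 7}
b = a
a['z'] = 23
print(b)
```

Key concept: dict aliasing.
Step by step:
`a = {'x': 5, 'y': 7}` → a = {'x': 5, 'y': 7}
`b = a` → b = {'x': 5, 'y': 7} (same object as a)
`a['z'] = 23` → a = {'x': 5, 'y': 7, 'z': 23} (same object as b); b = {'x': 5, 'y': 7, 'z': 23} (same object as a)
`print(b)` → prints {'x': 5, 'y': 7, 'z': 23}

Answer: {'x': 5, 'y': 7, 'z': 23}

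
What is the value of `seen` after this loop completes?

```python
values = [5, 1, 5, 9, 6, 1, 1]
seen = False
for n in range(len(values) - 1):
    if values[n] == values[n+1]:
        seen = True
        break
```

Check consecutive duplicates in [5, 1, 5, 9, 6, 1, 1]
`seen` takes the values: False → True

Answer: True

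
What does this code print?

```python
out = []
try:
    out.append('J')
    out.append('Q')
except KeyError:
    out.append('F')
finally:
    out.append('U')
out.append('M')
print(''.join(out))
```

Execution trace: 'J' (try body) → 'Q' (try body, no exception) → 'U' (finally) → 'M' (after the try/except). Output: JQUM

Answer: JQUM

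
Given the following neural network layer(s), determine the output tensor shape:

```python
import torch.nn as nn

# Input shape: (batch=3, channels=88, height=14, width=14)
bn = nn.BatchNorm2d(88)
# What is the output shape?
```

Input: (3, 88, 14, 14) -> Output: (3, 88, 14, 14)

Answer: (3, 88, 14, 14)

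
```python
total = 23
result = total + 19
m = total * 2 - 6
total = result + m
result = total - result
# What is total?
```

Trace:
`total = 23` → total = 23
`result = total + 19` → result = 42
`m = total * 2 - 6` → m = 40
`total = result + m` → total = 82
`result = total - result` → result = 40
So total = 82

Answer: 82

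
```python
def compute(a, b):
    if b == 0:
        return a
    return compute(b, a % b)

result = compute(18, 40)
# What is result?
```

compute(18, 40) -> compute(40, 18) -> compute(18, 4) -> compute(4, 2) -> compute(2, 0) -> 2

Answer: 2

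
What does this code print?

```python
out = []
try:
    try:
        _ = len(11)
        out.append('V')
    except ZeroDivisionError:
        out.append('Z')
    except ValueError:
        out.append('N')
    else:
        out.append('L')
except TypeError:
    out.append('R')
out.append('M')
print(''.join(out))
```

Execution trace: 'R' (outer except TypeError) → 'M' (after the try/except). Output: RM

Answer: RM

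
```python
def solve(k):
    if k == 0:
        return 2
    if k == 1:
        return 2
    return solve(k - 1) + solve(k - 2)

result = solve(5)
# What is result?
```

Build up from base cases: solve(0)=2, solve(1)=2, solve(2)=4, solve(3)=6, solve(4)=10, solve(5)=16

Answer: 16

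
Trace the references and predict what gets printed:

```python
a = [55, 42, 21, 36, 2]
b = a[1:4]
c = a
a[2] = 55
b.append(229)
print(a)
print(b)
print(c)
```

Key concept: slice vs alias.
Step by step:
`a = [55, 42, 21, 36, 2]` → a = [55, 42, 21, 36, 2]
`b = a[1:4]` → b = [42, 21, 36]
`c = a` → c = [55, 42, 21, 36, 2] (same object as a)
`a[2] = 55` → a = [55, 42, 55, 36, 2] (same object as c); c = [55, 42, 55, 36, 2] (same object as a)
`b.append(229)` → b = [42, 21, 36, 229]
`print(a)` → prints [55, 42, 55, 36, 2]
`print(b)` → prints [42, 21, 36, 229]
`print(c)` → prints [55, 42, 55, 36, 2]

Answer:
[55, 42, 55, 36, 2]
[42, 21, 36, 229]
[55, 42, 55, 36, 2]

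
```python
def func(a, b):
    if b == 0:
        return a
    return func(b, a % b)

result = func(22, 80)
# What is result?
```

func(22, 80) -> func(80, 22) -> func(22, 14) -> func(14, 8) -> func(8, 6) -> func(6, 2) -> func(2, 0) -> 2

Answer: 2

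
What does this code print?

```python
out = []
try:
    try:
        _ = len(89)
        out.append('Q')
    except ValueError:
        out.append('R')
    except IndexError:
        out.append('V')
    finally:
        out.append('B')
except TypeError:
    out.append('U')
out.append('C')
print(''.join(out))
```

Execution trace: 'B' (finally) → 'U' (outer except TypeError) → 'C' (after the try/except). Output: BUC

Answer: BUC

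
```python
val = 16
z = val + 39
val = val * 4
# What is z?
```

Trace:
`val = 16` → val = 16
`z = val + 39` → z = 55
`val = val * 4` → val = 64
So z = 55

Answer: 55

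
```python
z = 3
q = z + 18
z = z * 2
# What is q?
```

Trace:
`z = 3` → z = 3
`q = z + 18` → q = 21
`z = z * 2` → z = 6
So q = 21

Answer: 21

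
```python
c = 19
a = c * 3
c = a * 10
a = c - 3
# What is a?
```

Trace:
`c = 19` → c = 19
`a = c * 3` → a = 57
`c = a * 10` → c = 570
`a = c - 3` → a = 567
So a = 567

Answer: 567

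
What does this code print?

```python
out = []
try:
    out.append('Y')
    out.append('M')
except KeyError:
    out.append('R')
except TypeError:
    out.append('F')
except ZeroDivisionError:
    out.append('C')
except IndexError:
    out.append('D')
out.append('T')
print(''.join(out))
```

Execution trace: 'Y' (try body) → 'M' (try body, no exception) → 'T' (after the try/except). Output: YMT

Answer: YMT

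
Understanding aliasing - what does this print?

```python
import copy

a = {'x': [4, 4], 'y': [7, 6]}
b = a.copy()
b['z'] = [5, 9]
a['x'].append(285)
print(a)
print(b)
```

Key concept: shallow copy of dict with mutable values.
Step by step:
`a = {'x': [4, 4], 'y': [7, 6]}` → a = {'x': [4, 4], 'y': [7, 6]}
`b = a.copy()` → b = {'x': [4, 4], 'y': [7, 6]}
`b['z'] = [5, 9]` → b = {'x': [4, 4], 'y': [7, 6], 'z': [5, 9]}
`a['x'].append(285)` → a = {'x': [4, 4, 285], 'y': [7, 6]}; b = {'x': [4, 4, 285], 'y': [7, 6], 'z': [5, 9]}
`print(a)` → prints {'x': [4, 4, 285], 'y': [7, 6]}
`print(b)` → prints {'x': [4, 4, 285], 'y': [7, 6], 'z': [5, 9]}

Answer:
{'x': [4, 4, 285], 'y': [7, 6]}
{'x': [4, 4, 285], 'y': [7, 6], 'z': [5, 9]}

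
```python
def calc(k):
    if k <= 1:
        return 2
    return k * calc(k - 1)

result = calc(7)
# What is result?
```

calc(7) = 7 * 6 * 5 * 4 * 3 * 2 * 2 = 10080

Answer: 10080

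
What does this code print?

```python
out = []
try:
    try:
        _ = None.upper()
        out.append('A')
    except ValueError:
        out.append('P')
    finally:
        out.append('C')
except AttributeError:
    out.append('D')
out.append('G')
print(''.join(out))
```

Execution trace: 'C' (finally) → 'D' (outer except AttributeError) → 'G' (after the try/except). Output: CDG

Answer: CDG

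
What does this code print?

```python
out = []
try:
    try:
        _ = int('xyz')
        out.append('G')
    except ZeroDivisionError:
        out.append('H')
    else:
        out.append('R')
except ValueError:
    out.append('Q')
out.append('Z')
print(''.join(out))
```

Execution trace: 'Q' (outer except ValueError) → 'Z' (after the try/except). Output: QZ

Answer: QZ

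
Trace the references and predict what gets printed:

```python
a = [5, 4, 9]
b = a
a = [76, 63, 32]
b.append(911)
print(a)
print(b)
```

Key concept: rebinding vs mutation: a is rebound to a new list, b still points at the original.
Step by step:
`a = [5, 4, 9]` → a = [5, 4, 9]
`b = a` → b = [5, 4, 9] (same object as a)
`a = [76, 63, 32]` → a = [76, 63, 32]
`b.append(911)` → b = [5, 4, 9, 911]
`print(a)` → prints [76, 63, 32]
`print(b)` → prints [5, 4, 9, 911]

Answer:
[76, 63, 32]
[5, 4, 9, 911]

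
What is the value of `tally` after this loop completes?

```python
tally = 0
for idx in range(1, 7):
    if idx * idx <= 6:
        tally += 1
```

Count numbers where idx² ≤ 6
`tally` takes the values: 0 → 1 → 2

Answer: 2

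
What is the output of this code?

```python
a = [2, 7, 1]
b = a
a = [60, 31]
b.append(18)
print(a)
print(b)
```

Key concept: rebinding vs mutation: a is rebound to a new list, b still points at the original.
Step by step:
`a = [2, 7, 1]` → a = [2, 7, 1]
`b = a` → b = [2, 7, 1] (same object as a)
`a = [60, 31]` → a = [60, 31]
`b.append(18)` → b = [2, 7, 1, 18]
`print(a)` → prints [60, 31]
`print(b)` → prints [2, 7, 1, 18]

Answer:
[60, 31]
[2, 7, 1, 18]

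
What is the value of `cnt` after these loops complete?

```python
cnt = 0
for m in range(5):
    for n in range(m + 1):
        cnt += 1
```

Triangle: 1 + 2 + ... + 5
`cnt` takes the values: 0 → 1 → 2 → 3 → 4 → 5 → 6 → 7 → 8 → 9 → 10 → 11 → 12 → 13 → 14 → 15

Answer: 15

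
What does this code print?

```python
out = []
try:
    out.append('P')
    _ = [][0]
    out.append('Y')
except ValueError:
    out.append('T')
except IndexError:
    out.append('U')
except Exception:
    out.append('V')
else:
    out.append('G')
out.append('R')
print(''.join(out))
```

Execution trace: 'P' (try body) → 'U' (except IndexError) → 'R' (after the try/except). Output: PUR

Answer: PUR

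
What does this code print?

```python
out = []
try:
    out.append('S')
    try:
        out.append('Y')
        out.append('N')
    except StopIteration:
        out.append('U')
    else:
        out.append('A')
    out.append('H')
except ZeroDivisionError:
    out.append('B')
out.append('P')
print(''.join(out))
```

Execution trace: 'S' (try body) → 'Y' (inner try body) → 'N' (inner try body, no exception) → 'A' (inner else) → 'H' (try body, no exception) → 'P' (after the try/except). Output: SYNAHP

Answer: SYNAHP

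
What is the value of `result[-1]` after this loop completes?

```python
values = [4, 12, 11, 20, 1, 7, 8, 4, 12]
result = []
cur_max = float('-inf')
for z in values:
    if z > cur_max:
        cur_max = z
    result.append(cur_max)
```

Running max ends at 20
`result` takes the values: [] → [4] → [4, 12] → [4, 12, 12] → [4, 12, 12, 20] → [4, 12, 12, 20, 20] → [4, 12, 12, 20, 20, 20] → [4, 12, 12, 20, 20, 20, 20] → [4, 12, 12, 20, 20, 20, 20, 20] → [4, 12, 12, 20, 20, 20, 20, 20, 20]
So `result[-1]` = 20

Answer: 20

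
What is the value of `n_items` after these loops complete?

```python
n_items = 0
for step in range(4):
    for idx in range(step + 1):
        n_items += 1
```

Triangle: 1 + 2 + ... + 4
`n_items` takes the values: 0 → 1 → 2 → 3 → 4 → 5 → 6 → 7 → 8 → 9 → 10

Answer: 10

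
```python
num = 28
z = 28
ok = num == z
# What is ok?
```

Trace:
`num = 28` → num = 28
`z = 28` → z = 28
`ok = num == z` → ok = True
So ok = True

Answer: True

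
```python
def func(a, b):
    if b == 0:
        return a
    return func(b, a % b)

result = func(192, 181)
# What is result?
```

func(192, 181) -> func(181, 11) -> func(11, 5) -> func(5, 1) -> func(1, 0) -> 1

Answer: 1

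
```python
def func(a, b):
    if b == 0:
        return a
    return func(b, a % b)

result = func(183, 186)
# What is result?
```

func(183, 186) -> func(186, 183) -> func(183, 3) -> func(3, 0) -> 3

Answer: 3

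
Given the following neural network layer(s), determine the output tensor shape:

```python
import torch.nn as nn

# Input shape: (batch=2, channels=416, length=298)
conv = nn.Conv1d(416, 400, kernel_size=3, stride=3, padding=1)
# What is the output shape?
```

Input: (2, 416, 298) -> Output: (2, 400, 100)

Answer: (2, 400, 100)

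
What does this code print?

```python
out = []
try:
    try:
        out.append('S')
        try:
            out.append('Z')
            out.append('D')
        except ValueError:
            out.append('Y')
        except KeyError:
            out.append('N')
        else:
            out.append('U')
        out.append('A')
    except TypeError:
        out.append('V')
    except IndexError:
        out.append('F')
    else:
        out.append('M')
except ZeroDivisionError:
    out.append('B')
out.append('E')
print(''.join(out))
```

Execution trace: 'S' (try body) → 'Z' (inner try body) → 'D' (inner try body, no exception) → 'U' (inner else) → 'A' (try body, no exception) → 'M' (else) → 'E' (after the try/except). Output: SZDUAME

Answer: SZDUAME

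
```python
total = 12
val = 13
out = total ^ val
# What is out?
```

Trace:
`total = 12` → total = 12
`val = 13` → val = 13
`out = total ^ val` → out = 1
So out = 1

Answer: 1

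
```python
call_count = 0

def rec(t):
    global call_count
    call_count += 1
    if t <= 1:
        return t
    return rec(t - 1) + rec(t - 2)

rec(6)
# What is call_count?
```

Calls(t) = 1 + Calls(t-1) + Calls(t-2); Calls(0)=Calls(1)=1. For t=6 this gives 25.

Answer: 25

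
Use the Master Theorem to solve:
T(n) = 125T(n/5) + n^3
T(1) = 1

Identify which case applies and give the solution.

a=125, b=5, f(n)=n^3. log_5(125) = 3. Since c=3 = 3, Case 2 applies: T(n) = Θ(n^log_b(a) · log n) = O(n^3 log n).

Answer: O(n^3 log n) - Case 2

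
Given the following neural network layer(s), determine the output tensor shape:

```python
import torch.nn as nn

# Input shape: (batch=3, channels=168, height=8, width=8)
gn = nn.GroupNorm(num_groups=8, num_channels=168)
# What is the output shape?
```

Input: (3, 168, 8, 8) -> Output: (3, 168, 8, 8)

Answer: (3, 168, 8, 8)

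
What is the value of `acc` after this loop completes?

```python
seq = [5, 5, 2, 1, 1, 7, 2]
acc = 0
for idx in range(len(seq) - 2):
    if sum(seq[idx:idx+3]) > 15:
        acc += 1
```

Count windows with sum > 15
`acc` takes the values: 0

Answer: 0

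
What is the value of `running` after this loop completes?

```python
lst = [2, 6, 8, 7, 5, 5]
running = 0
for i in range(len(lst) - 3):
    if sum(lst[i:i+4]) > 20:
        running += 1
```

Count windows with sum > 20
`running` takes the values: 0 → 1 → 2 → 3

Answer: 3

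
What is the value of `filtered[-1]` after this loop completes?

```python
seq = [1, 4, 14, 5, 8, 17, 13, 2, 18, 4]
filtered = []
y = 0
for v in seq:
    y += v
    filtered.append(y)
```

Cumulative sum ends at 86
`filtered` takes the values: [] → [1] → [1, 5] → [1, 5, 19] → [1, 5, 19, 24] → [1, 5, 19, 24, 32] → [1, 5, 19, 24, 32, 49] → [1, 5, 19, 24, 32, 49, 62] → [1, 5, 19, 24, 32, 49, 62, 64] → [1, 5, 19, 24, 32, 49, 62, 64, 82] → [1, 5, 19, 24, 32, 49, 62, 64, 82, 86]
So `filtered[-1]` = 86

Answer: 86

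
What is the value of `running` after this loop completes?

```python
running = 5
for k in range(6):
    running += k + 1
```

Start at 5, add 1 to 6 = 26
`running` takes the values: 5 → 6 → 8 → 11 → 15 → 20 → 26

Answer: 26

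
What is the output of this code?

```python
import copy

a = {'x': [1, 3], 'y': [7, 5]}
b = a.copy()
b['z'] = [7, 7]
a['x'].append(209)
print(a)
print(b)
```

Key concept: shallow copy of dict with mutable values.
Step by step:
`a = {'x': [1, 3], 'y': [7, 5]}` → a = {'x': [1, 3], 'y': [7, 5]}
`b = a.copy()` → b = {'x': [1, 3], 'y': [7, 5]}
`b['z'] = [7, 7]` → b = {'x': [1, 3], 'y': [7, 5], 'z': [7, 7]}
`a['x'].append(209)` → a = {'x': [1, 3, 209], 'y': [7, 5]}; b = {'x': [1, 3, 209], 'y': [7, 5], 'z': [7, 7]}
`print(a)` → prints {'x': [1, 3, 209], 'y': [7, 5]}
`print(b)` → prints {'x': [1, 3, 209], 'y': [7, 5], 'z': [7, 7]}

Answer:
{'x': [1, 3, 209], 'y': [7, 5]}
{'x': [1, 3, 209], 'y': [7, 5], 'z': [7, 7]}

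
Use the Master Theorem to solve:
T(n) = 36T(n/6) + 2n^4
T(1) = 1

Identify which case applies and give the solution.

a=36, b=6, f(n)=2n^4. log_6(36) = 2. Since c=4 > 2 and the regularity condition holds (36(n/6)^4 = (36/6^4)n^4 with 36/6^4 < 1), Case 3 applies: T(n) = Θ(f(n)) = O(n^4).

Answer: O(n^4) - Case 3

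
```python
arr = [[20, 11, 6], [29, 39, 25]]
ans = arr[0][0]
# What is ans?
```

Trace:
`arr = [[20, 11, 6], [29, 39, 25]]` → arr = [[20, 11, 6], [29, 39, 25]]
`ans = arr[0][0]` → ans = 20
So ans = 20

Answer: 20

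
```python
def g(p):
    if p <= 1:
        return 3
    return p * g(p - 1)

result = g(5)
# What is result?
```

g(5) = 5 * 4 * 3 * 2 * 3 = 360

Answer: 360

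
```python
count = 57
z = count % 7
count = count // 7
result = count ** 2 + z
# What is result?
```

Trace:
`count = 57` → count = 57
`z = count % 7` → z = 1
`count = count // 7` → count = 8
`result = count ** 2 + z` → result = 65
So result = 65

Answer: 65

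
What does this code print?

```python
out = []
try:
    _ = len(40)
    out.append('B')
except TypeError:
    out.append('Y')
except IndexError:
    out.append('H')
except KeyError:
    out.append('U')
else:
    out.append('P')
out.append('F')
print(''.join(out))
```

Execution trace: 'Y' (except TypeError) → 'F' (after the try/except). Output: YF

Answer: YF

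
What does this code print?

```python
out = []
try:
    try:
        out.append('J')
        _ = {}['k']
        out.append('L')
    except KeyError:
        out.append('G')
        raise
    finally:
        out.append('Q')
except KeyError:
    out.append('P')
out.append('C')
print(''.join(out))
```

Execution trace: 'J' (inner try body) → 'G' (inner except KeyError) → 'Q' (inner finally) → 'P' (outer except KeyError) → 'C' (after the try/except). Output: JGQPC

Answer: JGQPC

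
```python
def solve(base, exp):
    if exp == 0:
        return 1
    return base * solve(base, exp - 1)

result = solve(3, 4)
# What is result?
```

solve(3, 4) = 3 * 3 * 3 * 3 = 81

Answer: 81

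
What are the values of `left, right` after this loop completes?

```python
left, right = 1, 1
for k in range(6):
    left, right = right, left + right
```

Fibonacci: after 6 iterations
`left, right` takes the values: (1, 1) → (1, 2) → (2, 3) → (3, 5) → (5, 8) → (8, 13) → (13, 21)

Answer: 13, 21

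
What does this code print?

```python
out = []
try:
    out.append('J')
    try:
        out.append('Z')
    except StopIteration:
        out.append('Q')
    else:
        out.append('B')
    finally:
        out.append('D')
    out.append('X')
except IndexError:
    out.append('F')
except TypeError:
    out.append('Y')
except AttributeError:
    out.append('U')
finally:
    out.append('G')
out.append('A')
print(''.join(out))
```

Execution trace: 'J' (try body) → 'Z' (inner try body, no exception) → 'B' (inner else) → 'D' (inner finally) → 'X' (try body, no exception) → 'G' (finally) → 'A' (after the try/except). Output: JZBDXGA

Answer: JZBDXGA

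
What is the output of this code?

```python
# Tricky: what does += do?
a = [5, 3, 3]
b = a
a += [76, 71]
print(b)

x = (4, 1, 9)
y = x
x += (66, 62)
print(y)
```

Key concept: += behavior differs for mutable vs immutable.
Step by step:
`a = [5, 3, 3]` → a = [5, 3, 3]
`b = a` → b = [5, 3, 3] (same object as a)
`a += [76, 71]` → a = [5, 3, 3, 76, 71] (same object as b); b = [5, 3, 3, 76, 71] (same object as a)
`print(b)` → prints [5, 3, 3, 76, 71]
`x = (4, 1, 9)` → x = (4, 1, 9)
`y = x` → y = (4, 1, 9)
`x += (66, 62)` → x = (4, 1, 9, 66, 62)
`print(y)` → prints (4, 1, 9)

Answer:
[5, 3, 3, 76, 71]
(4, 1, 9)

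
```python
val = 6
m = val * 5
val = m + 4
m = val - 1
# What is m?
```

Trace:
`val = 6` → val = 6
`m = val * 5` → m = 30
`val = m + 4` → val = 34
`m = val - 1` → m = 33
So m = 33

Answer: 33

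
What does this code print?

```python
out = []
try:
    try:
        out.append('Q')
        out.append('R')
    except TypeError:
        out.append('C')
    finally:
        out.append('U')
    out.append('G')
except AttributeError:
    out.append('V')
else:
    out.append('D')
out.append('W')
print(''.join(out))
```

Execution trace: 'Q' (inner try body) → 'R' (inner try body, no exception) → 'U' (inner finally) → 'G' (try body, no exception) → 'D' (else) → 'W' (after the try/except). Output: QRUGDW

Answer: QRUGDW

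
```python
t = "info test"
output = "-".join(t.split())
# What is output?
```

Trace:
`t = "info test"` → t = 'info test'
`output = "-".join(t.split())` → output = 'info-test'
So output = 'info-test'

Answer: 'info-test'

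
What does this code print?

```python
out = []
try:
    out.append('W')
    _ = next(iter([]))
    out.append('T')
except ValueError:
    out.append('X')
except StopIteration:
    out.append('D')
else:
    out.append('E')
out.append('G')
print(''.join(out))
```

Execution trace: 'W' (try body) → 'D' (except StopIteration) → 'G' (after the try/except). Output: WDG

Answer: WDG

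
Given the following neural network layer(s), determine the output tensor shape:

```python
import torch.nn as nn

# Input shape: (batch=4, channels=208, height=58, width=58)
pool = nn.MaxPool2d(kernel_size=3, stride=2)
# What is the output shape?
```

Input: (4, 208, 58, 58) -> Output: (4, 208, 28, 28)

Answer: (4, 208, 28, 28)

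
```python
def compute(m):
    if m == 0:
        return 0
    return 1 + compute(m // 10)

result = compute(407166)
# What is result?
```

Count of digits of 407166: 6

Answer: 6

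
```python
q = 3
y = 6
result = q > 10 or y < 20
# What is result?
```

Trace:
`q = 3` → q = 3
`y = 6` → y = 6
`result = q > 10 or y < 20` → result = True
So result = True

Answer: True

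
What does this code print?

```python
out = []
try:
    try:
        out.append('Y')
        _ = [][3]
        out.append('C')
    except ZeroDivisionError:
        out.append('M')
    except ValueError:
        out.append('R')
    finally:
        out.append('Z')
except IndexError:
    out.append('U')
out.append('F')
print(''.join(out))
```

Execution trace: 'Y' (inner try body) → 'Z' (inner finally) → 'U' (outer except IndexError) → 'F' (after the try/except). Output: YZUF

Answer: YZUF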